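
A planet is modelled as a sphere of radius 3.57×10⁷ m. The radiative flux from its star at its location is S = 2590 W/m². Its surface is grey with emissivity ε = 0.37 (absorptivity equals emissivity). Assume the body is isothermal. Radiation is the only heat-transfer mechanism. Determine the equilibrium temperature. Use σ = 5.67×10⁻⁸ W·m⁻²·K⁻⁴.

At equilibrium, absorbed power = emitted power.
Absorbing cross-section = πr² = 4.004×10¹⁵ m²; emitting surface = 4πr² = 1.602×10¹⁶ m² (ratio 4).
εS·A_cross = εσ·A_surf·T⁴  ⇒  T⁴ = S/(4σ)   (ε cancels).
T⁴ = 2590/(4·5.67×10⁻⁸) = 1.142×10¹⁰ K⁴.
T = (1.142×10¹⁰)^(1/4).

T ≈ 327 K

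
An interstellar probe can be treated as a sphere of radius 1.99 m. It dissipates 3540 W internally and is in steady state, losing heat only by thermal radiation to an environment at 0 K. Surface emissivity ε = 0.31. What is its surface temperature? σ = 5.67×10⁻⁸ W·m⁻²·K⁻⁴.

T ≈ 252 K

Steady state: internal power = radiated power, P = εσA T⁴.
Radiating area A = 4πr² = 49.76 m².
T⁴ = P/(εσA) = 3540/(0.31·5.67×10⁻⁸·49.76) = 4.047×10⁹ K⁴.
T = (4.047×10⁹)^(1/4).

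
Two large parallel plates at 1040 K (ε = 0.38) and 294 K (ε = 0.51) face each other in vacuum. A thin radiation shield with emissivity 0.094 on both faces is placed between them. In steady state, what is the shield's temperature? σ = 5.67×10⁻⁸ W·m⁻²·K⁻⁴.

In steady state the net flux on the hot side equals that on the cold side.
σ(T₁⁴−T_s⁴)/D₁ = σ(T_s⁴−T₂⁴)/D₂, with D₁ = 1/ε₁+1/ε_s−1 = 12.27, D₂ = 1/ε_s+1/ε₂−1 = 11.60.
Solve for T_s⁴: T_s⁴ = (D₂·T₁⁴ + D₁·T₂⁴)/(D₁+D₂) = 5.723×10¹¹ K⁴.

T_s ≈ 870 K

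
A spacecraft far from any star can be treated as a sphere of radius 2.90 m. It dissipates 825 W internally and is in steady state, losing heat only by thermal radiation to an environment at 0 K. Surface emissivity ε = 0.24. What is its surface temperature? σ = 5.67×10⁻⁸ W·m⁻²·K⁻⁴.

T ≈ 155 K

Steady state: internal power = radiated power, P = εσA T⁴.
Radiating area A = 4πr² = 105.7 m².
T⁴ = P/(εσA) = 825/(0.24·5.67×10⁻⁸·105.7) = 5.737×10⁸ K⁴.
T = (5.737×10⁸)^(1/4).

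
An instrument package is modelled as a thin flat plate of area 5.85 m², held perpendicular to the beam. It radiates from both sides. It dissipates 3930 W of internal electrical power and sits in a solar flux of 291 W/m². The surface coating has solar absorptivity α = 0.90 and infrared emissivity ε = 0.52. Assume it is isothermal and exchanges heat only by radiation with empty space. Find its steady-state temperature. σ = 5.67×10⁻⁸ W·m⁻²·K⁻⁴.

At steady state, absorbed solar power + internal power = radiated power.
Absorbed: α·S·A_cross = 0.90·291·5.850 = 1532 W (cross-section A).
Total input = 1532 + 3930 = 5462 W.
Radiated: εσ·A_surf·T⁴ with A_surf = 2A = 11.70 m².
T⁴ = 5462/(0.52·5.67×10⁻⁸·11.70) = 1.583×10¹⁰ K⁴.

T ≈ 355 K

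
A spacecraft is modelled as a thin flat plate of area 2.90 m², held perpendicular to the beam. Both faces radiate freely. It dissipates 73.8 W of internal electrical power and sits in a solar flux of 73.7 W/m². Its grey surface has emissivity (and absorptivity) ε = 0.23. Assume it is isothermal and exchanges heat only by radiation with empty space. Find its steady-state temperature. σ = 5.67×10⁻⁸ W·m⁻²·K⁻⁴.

T ≈ 201 K

At steady state, absorbed solar power + internal power = radiated power.
Absorbed: α·S·A_cross = 0.23·73.7·2.900 = 49.16 W (cross-section A).
Total input = 49.16 + 73.8 = 123.0 W.
Radiated: εσ·A_surf·T⁴ with A_surf = 2A = 5.800 m².
T⁴ = 123.0/(0.23·5.67×10⁻⁸·5.800) = 1.626×10⁹ K⁴.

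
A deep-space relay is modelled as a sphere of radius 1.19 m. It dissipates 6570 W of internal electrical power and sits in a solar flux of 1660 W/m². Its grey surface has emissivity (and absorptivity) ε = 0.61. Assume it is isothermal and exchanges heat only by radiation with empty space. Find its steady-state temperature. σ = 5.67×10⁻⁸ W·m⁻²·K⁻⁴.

At steady state, absorbed solar power + internal power = radiated power.
Absorbed: α·S·A_cross = 0.61·1660·4.449 = 4505 W (cross-section πr²).
Total input = 4505 + 6570 = 11070 W.
Radiated: εσ·A_surf·T⁴ with A_surf = 4πr² = 17.80 m².
T⁴ = 11070/(0.61·5.67×10⁻⁸·17.80) = 1.799×10¹⁰ K⁴.

T ≈ 366 K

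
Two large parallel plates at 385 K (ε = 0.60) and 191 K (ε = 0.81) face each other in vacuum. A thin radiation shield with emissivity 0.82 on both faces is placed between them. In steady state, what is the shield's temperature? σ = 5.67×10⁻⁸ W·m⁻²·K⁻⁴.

In steady state the net flux on the hot side equals that on the cold side.
σ(T₁⁴−T_s⁴)/D₁ = σ(T_s⁴−T₂⁴)/D₂, with D₁ = 1/ε₁+1/ε_s−1 = 1.886, D₂ = 1/ε_s+1/ε₂−1 = 1.454.
Solve for T_s⁴: T_s⁴ = (D₂·T₁⁴ + D₁·T₂⁴)/(D₁+D₂) = 1.032×10¹⁰ K⁴.

T_s ≈ 319 K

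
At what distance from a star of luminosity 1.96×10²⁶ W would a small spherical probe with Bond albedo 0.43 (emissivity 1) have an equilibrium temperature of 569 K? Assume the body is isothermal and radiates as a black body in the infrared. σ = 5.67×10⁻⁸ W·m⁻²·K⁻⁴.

d ≈ 1.93×10¹⁰ m

For an isothermal black-emitting sphere, (1−a)S·πr² = σ·4πr²·T⁴ ⇒ S = 4σT⁴/(1−a).
S = 4·5.67×10⁻⁸·(569)⁴/0.570 = 41710 W/m².
Flux falls as S = L/(4πd²), so d = √(L/(4πS)) = √(1.96×10²⁶/(4π·41710)).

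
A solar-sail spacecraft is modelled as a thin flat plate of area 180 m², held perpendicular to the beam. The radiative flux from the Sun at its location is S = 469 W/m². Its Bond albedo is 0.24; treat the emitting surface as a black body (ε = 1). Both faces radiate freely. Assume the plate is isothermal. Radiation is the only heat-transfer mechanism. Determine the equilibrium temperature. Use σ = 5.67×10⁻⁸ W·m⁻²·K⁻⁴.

At equilibrium, absorbed power = emitted power.
Absorbing cross-section = A = 180.0 m²; emitting surface = 2A = 360.0 m² (ratio 2).
(1−a)S·A_cross = εσ·A_surf·T⁴  ⇒  T⁴ = (1−a)S/(2σ).
T⁴ = 0.760·469/(2·5.67×10⁻⁸) = 3.143×10⁹ K⁴.
T = (3.143×10⁹)^(1/4).

T ≈ 237 K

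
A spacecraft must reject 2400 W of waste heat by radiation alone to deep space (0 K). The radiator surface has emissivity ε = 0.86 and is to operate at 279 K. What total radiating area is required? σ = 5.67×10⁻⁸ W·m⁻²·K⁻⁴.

A ≈ 8.12 m²

P = εσA T⁴ ⇒ A = P/(εσT⁴).
T⁴ = 6.059×10⁹ K⁴.
A = 2400/(0.86 × 5.67×10⁻⁸ × 6.059×10⁹).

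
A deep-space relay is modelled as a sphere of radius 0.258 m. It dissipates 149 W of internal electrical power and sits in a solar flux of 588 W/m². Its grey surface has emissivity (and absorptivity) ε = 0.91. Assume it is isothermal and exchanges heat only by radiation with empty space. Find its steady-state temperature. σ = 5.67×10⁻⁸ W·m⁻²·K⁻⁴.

At steady state, absorbed solar power + internal power = radiated power.
Absorbed: α·S·A_cross = 0.91·588·0.2091 = 111.9 W (cross-section πr²).
Total input = 111.9 + 149 = 260.9 W.
Radiated: εσ·A_surf·T⁴ with A_surf = 4πr² = 0.8365 m².
T⁴ = 260.9/(0.91·5.67×10⁻⁸·0.8365) = 6.045×10⁹ K⁴.

T ≈ 279 K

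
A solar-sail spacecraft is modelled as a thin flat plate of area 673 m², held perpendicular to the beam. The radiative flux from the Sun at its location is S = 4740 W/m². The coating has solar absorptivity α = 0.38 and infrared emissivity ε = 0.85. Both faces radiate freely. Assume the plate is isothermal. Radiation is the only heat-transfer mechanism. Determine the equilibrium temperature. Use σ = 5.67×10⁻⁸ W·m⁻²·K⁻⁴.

At equilibrium, absorbed power = emitted power.
Absorbing cross-section = A = 673.0 m²; emitting surface = 2A = 1346 m² (ratio 2).
αS·A_cross = εσ·A_surf·T⁴  ⇒  T⁴ = αS/(ε·2σ).
T⁴ = 0.380·4740/(0.85·2·5.67×10⁻⁸) = 1.869×10¹⁰ K⁴.
T = (1.869×10¹⁰)^(1/4).

T ≈ 370 K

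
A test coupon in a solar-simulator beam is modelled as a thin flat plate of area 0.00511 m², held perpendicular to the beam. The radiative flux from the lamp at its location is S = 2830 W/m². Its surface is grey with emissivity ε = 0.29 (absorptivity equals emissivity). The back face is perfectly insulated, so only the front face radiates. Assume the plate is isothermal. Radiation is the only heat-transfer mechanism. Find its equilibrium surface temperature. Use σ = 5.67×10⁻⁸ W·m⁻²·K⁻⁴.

T ≈ 473 K

At equilibrium, absorbed power = emitted power.
Absorbing cross-section = A = 0.005110 m²; emitting surface = A = 0.005110 m² (ratio 1).
εS·A_cross = εσ·A_surf·T⁴  ⇒  T⁴ = S/(1σ)   (ε cancels).
T⁴ = 2830/(1·5.67×10⁻⁸) = 4.991×10¹⁰ K⁴.
T = (4.991×10¹⁰)^(1/4).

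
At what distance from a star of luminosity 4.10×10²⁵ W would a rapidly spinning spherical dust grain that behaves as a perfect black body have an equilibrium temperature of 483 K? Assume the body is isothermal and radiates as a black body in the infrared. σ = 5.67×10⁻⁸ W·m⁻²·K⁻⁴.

d ≈ 1.63×10¹⁰ m

For an isothermal black-emitting sphere, (1−a)S·πr² = σ·4πr²·T⁴ ⇒ S = 4σT⁴/(1−a).
S = 4·5.67×10⁻⁸·(483)⁴/1.00 = 12340 W/m².
Flux falls as S = L/(4πd²), so d = √(L/(4πS)) = √(4.10×10²⁵/(4π·12340)).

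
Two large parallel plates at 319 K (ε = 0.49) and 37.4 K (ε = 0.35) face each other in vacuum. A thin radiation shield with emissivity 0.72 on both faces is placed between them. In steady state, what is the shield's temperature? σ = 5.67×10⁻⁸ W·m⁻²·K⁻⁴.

T_s ≈ 277 K

In steady state the net flux on the hot side equals that on the cold side.
σ(T₁⁴−T_s⁴)/D₁ = σ(T_s⁴−T₂⁴)/D₂, with D₁ = 1/ε₁+1/ε_s−1 = 2.430, D₂ = 1/ε_s+1/ε₂−1 = 3.246.
Solve for T_s⁴: T_s⁴ = (D₂·T₁⁴ + D₁·T₂⁴)/(D₁+D₂) = 5.923×10⁹ K⁴.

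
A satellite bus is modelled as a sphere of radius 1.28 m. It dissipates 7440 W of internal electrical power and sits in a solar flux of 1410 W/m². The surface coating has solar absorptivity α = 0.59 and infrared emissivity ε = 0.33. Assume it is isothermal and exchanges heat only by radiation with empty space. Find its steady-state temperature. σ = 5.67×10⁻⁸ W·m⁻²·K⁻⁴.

T ≈ 418 K

At steady state, absorbed solar power + internal power = radiated power.
Absorbed: α·S·A_cross = 0.59·1410·5.147 = 4282 W (cross-section πr²).
Total input = 4282 + 7440 = 11720 W.
Radiated: εσ·A_surf·T⁴ with A_surf = 4πr² = 20.59 m².
T⁴ = 11720/(0.33·5.67×10⁻⁸·20.59) = 3.043×10¹⁰ K⁴.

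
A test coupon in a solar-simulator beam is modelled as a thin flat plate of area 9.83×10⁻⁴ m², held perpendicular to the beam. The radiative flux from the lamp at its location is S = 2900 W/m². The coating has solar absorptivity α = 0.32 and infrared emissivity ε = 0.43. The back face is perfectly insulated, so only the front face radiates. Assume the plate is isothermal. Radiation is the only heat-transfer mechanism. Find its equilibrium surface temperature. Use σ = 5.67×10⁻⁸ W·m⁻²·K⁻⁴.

At equilibrium, absorbed power = emitted power.
Absorbing cross-section = A = 9.830×10⁻⁴ m²; emitting surface = A = 9.830×10⁻⁴ m² (ratio 1).
αS·A_cross = εσ·A_surf·T⁴  ⇒  T⁴ = αS/(ε·1σ).
T⁴ = 0.320·2900/(0.43·1·5.67×10⁻⁸) = 3.806×10¹⁰ K⁴.
T = (3.806×10¹⁰)^(1/4).

T ≈ 442 K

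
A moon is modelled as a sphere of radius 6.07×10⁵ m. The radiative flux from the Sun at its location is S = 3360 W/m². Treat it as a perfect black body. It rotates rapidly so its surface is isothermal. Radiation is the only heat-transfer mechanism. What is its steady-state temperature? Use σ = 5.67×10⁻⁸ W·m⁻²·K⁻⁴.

T ≈ 349 K

At equilibrium, absorbed power = emitted power.
Absorbing cross-section = πr² = 1.158×10¹² m²; emitting surface = 4πr² = 4.630×10¹² m² (ratio 4).
S·A_cross = εσ·A_surf·T⁴  ⇒  T⁴ = S/(4σ).
T⁴ = 1.00·3360/(4·5.67×10⁻⁸) = 1.481×10¹⁰ K⁴.
T = (1.481×10¹⁰)^(1/4).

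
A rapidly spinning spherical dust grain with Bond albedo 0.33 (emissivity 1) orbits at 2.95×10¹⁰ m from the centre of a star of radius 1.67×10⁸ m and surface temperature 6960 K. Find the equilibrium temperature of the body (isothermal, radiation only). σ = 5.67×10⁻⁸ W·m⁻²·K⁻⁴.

T ≈ 335 K

The star's surface emits σT_*⁴; at distance d the flux is S = σT_*⁴(R_*/d)².
S = 5.67×10⁻⁸·(6960)⁴·(1.67×10⁸/2.95×10¹⁰)² = 4264 W/m².
For an isothermal sphere T⁴ = (1−a)S/(4σ) = 1.260×10¹⁰ K⁴.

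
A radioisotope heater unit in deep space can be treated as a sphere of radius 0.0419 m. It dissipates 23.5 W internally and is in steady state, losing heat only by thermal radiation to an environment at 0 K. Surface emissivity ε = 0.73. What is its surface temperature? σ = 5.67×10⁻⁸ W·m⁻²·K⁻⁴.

Steady state: internal power = radiated power, P = εσA T⁴.
Radiating area A = 4πr² = 0.02206 m².
T⁴ = P/(εσA) = 23.5/(0.73·5.67×10⁻⁸·0.02206) = 2.573×10¹⁰ K⁴.
T = (2.573×10¹⁰)^(1/4).

T ≈ 401 K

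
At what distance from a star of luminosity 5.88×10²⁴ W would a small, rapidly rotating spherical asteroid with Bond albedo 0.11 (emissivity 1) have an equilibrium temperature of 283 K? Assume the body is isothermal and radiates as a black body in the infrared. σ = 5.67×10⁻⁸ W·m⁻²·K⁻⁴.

d ≈ 1.69×10¹⁰ m

For an isothermal black-emitting sphere, (1−a)S·πr² = σ·4πr²·T⁴ ⇒ S = 4σT⁴/(1−a).
S = 4·5.67×10⁻⁸·(283)⁴/0.890 = 1635 W/m².
Flux falls as S = L/(4πd²), so d = √(L/(4πS)) = √(5.88×10²⁴/(4π·1635)).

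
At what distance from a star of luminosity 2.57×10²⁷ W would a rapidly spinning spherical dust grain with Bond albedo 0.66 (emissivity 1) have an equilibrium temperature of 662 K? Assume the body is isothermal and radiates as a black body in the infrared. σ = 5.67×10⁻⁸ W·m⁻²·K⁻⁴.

For an isothermal black-emitting sphere, (1−a)S·πr² = σ·4πr²·T⁴ ⇒ S = 4σT⁴/(1−a).
S = 4·5.67×10⁻⁸·(662)⁴/0.340 = 1.281×10⁵ W/m².
Flux falls as S = L/(4πd²), so d = √(L/(4πS)) = √(2.57×10²⁷/(4π·1.281×10⁵)).

d ≈ 4.00×10¹⁰ m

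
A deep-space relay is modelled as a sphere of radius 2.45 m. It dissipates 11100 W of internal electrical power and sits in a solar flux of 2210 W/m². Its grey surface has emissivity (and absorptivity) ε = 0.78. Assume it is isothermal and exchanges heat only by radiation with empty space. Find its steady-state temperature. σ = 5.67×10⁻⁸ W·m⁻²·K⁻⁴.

At steady state, absorbed solar power + internal power = radiated power.
Absorbed: α·S·A_cross = 0.78·2210·18.86 = 32510 W (cross-section πr²).
Total input = 32510 + 11100 = 43610 W.
Radiated: εσ·A_surf·T⁴ with A_surf = 4πr² = 75.43 m².
T⁴ = 43610/(0.78·5.67×10⁻⁸·75.43) = 1.307×10¹⁰ K⁴.

T ≈ 338 K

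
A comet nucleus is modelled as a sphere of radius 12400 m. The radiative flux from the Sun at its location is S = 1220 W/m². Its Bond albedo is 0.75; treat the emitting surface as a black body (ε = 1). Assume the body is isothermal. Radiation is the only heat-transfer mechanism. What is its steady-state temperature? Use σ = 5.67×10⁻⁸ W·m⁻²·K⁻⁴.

T ≈ 191 K

At equilibrium, absorbed power = emitted power.
Absorbing cross-section = πr² = 4.831×10⁸ m²; emitting surface = 4πr² = 1.932×10⁹ m² (ratio 4).
(1−a)S·A_cross = εσ·A_surf·T⁴  ⇒  T⁴ = (1−a)S/(4σ).
T⁴ = 0.250·1220/(4·5.67×10⁻⁸) = 1.345×10⁹ K⁴.
T = (1.345×10⁹)^(1/4).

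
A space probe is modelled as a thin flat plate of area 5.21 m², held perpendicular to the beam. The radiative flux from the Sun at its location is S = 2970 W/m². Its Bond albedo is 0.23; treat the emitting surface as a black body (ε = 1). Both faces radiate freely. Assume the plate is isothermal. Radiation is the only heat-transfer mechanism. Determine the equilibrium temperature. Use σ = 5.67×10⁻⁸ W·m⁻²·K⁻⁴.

At equilibrium, absorbed power = emitted power.
Absorbing cross-section = A = 5.210 m²; emitting surface = 2A = 10.42 m² (ratio 2).
(1−a)S·A_cross = εσ·A_surf·T⁴  ⇒  T⁴ = (1−a)S/(2σ).
T⁴ = 0.770·2970/(2·5.67×10⁻⁸) = 2.017×10¹⁰ K⁴.
T = (2.017×10¹⁰)^(1/4).

T ≈ 377 K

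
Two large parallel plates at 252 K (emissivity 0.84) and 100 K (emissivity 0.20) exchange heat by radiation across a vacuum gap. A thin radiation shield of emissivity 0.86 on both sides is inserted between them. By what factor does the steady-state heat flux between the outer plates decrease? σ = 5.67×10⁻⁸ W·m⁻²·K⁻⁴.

Without shield: q₀ = σΔ(T⁴)/(1/ε₁+1/ε₂−1) with denominator 5.190.
With shield the two gaps are in series; the resistances add: (1/ε₁+1/ε_s−1)+(1/ε_s+1/ε₂−1) = 1.353+5.163 = 6.516.
Heat-flux ratio q₀/q = 6.516/5.190.

factor ≈ 1.26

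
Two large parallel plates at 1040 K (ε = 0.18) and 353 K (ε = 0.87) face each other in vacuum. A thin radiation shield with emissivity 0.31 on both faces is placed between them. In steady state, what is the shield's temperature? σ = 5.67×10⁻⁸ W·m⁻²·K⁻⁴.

T_s ≈ 777 K

In steady state the net flux on the hot side equals that on the cold side.
σ(T₁⁴−T_s⁴)/D₁ = σ(T_s⁴−T₂⁴)/D₂, with D₁ = 1/ε₁+1/ε_s−1 = 7.781, D₂ = 1/ε_s+1/ε₂−1 = 3.375.
Solve for T_s⁴: T_s⁴ = (D₂·T₁⁴ + D₁·T₂⁴)/(D₁+D₂) = 3.648×10¹¹ K⁴.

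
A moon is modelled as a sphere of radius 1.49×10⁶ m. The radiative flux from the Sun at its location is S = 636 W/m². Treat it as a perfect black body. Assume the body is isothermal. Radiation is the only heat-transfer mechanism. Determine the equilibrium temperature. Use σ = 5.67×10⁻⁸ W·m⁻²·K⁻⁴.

At equilibrium, absorbed power = emitted power.
Absorbing cross-section = πr² = 6.975×10¹² m²; emitting surface = 4πr² = 2.790×10¹³ m² (ratio 4).
S·A_cross = εσ·A_surf·T⁴  ⇒  T⁴ = S/(4σ).
T⁴ = 1.00·636/(4·5.67×10⁻⁸) = 2.804×10⁹ K⁴.
T = (2.804×10⁹)^(1/4).

T ≈ 230 K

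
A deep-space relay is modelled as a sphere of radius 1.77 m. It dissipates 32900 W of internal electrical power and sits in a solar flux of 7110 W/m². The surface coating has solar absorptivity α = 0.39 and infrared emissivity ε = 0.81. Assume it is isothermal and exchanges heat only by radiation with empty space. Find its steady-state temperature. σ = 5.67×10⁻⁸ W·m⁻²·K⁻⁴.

T ≈ 427 K

At steady state, absorbed solar power + internal power = radiated power.
Absorbed: α·S·A_cross = 0.39·7110·9.842 = 27290 W (cross-section πr²).
Total input = 27290 + 32900 = 60190 W.
Radiated: εσ·A_surf·T⁴ with A_surf = 4πr² = 39.37 m².
T⁴ = 60190/(0.81·5.67×10⁻⁸·39.37) = 3.329×10¹⁰ K⁴.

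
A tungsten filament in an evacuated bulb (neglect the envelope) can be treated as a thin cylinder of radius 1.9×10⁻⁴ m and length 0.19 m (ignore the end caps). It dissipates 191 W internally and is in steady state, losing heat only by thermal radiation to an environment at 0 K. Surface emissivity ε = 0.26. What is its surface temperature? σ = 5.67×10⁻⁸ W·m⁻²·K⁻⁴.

Steady state: internal power = radiated power, P = εσA T⁴.
Radiating area A = 2πrL = 2.268×10⁻⁴ m².
T⁴ = P/(εσA) = 191/(0.26·5.67×10⁻⁸·2.268×10⁻⁴) = 5.712×10¹³ K⁴.
T = (5.712×10¹³)^(1/4).

T ≈ 2750 K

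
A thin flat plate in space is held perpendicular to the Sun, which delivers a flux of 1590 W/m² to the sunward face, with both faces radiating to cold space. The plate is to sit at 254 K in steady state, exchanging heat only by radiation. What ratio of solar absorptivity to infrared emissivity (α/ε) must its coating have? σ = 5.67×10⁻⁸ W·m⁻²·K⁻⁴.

α/ε ≈ 0.297

Balance: αS·A = εσ·2A·T⁴ ⇒ α/ε = 2σT⁴/S.
α/ε = 2·5.67×10⁻⁸·(254)⁴/1590 = 2·5.67×10⁻⁸·4.162×10⁹/1590.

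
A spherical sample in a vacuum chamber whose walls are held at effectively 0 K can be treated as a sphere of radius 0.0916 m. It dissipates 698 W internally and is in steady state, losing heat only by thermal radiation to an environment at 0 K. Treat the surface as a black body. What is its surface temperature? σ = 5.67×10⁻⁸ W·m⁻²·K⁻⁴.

Steady state: internal power = radiated power, P = εσA T⁴.
Radiating area A = 4πr² = 0.1054 m².
T⁴ = P/(εσA) = 698/(1.0·5.67×10⁻⁸·0.1054) = 1.168×10¹¹ K⁴.
T = (1.168×10¹¹)^(1/4).

T ≈ 585 K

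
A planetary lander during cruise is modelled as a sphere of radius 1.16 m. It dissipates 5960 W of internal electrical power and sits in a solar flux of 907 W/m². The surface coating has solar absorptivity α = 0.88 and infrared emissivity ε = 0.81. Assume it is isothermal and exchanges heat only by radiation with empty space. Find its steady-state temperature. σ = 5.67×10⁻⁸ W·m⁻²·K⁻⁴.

T ≈ 331 K

At steady state, absorbed solar power + internal power = radiated power.
Absorbed: α·S·A_cross = 0.88·907·4.227 = 3374 W (cross-section πr²).
Total input = 3374 + 5960 = 9334 W.
Radiated: εσ·A_surf·T⁴ with A_surf = 4πr² = 16.91 m².
T⁴ = 9334/(0.81·5.67×10⁻⁸·16.91) = 1.202×10¹⁰ K⁴.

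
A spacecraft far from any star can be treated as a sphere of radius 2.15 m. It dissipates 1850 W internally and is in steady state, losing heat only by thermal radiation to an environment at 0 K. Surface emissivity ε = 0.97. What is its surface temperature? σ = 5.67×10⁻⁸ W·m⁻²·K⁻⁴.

Steady state: internal power = radiated power, P = εσA T⁴.
Radiating area A = 4πr² = 58.09 m².
T⁴ = P/(εσA) = 1850/(0.97·5.67×10⁻⁸·58.09) = 5.791×10⁸ K⁴.
T = (5.791×10⁸)^(1/4).

T ≈ 155 K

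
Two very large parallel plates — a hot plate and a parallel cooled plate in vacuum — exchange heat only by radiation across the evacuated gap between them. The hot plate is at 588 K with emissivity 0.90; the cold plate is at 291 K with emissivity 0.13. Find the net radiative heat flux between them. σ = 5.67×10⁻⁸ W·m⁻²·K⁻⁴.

For two infinite grey parallel plates, q = σ(T₁⁴ − T₂⁴)/(1/ε₁ + 1/ε₂ − 1).
T₁⁴ − T₂⁴ = 1.195×10¹¹ − 7.171×10⁹ = 1.124×10¹¹ K⁴.
1/ε₁ + 1/ε₂ − 1 = 1.111 + 7.692 − 1 = 7.803.
q = 5.67×10⁻⁸ × 1.124×10¹¹ / 7.803.

q ≈ 816 W/m²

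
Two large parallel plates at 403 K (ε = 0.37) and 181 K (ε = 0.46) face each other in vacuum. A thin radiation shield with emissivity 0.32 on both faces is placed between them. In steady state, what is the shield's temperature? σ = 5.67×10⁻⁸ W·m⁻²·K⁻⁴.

In steady state the net flux on the hot side equals that on the cold side.
σ(T₁⁴−T_s⁴)/D₁ = σ(T_s⁴−T₂⁴)/D₂, with D₁ = 1/ε₁+1/ε_s−1 = 4.828, D₂ = 1/ε_s+1/ε₂−1 = 4.299.
Solve for T_s⁴: T_s⁴ = (D₂·T₁⁴ + D₁·T₂⁴)/(D₁+D₂) = 1.299×10¹⁰ K⁴.

T_s ≈ 338 K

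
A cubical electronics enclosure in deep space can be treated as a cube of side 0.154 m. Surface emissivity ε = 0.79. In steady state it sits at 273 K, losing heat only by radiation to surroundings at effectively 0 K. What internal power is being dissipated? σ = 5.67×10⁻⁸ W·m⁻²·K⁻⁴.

P ≈ 35.4 W

Steady state: P = εσA T⁴.
A = 6L² = 0.1423 m²; T⁴ = (273)⁴ = 5.555×10⁹ K⁴.
P = 0.79 × 5.67×10⁻⁸ × 0.1423 × 5.555×10⁹.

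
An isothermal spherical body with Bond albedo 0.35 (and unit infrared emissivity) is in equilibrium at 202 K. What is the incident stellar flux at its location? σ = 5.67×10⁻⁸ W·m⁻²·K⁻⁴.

(1−a)S·πr² = σ·4πr²·T⁴ ⇒ S = 4σT⁴/(1−a).
S = 4·5.67×10⁻⁸·1.665×10⁹/0.650.

S ≈ 581 W/m²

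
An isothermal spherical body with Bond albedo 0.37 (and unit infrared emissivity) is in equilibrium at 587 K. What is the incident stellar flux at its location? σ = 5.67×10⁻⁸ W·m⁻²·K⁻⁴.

(1−a)S·πr² = σ·4πr²·T⁴ ⇒ S = 4σT⁴/(1−a).
S = 4·5.67×10⁻⁸·1.187×10¹¹/0.630.

S ≈ 42700 W/m²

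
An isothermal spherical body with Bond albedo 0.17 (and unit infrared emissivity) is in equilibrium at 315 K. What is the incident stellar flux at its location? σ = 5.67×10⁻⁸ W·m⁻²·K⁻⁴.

S ≈ 2690 W/m²

(1−a)S·πr² = σ·4πr²·T⁴ ⇒ S = 4σT⁴/(1−a).
S = 4·5.67×10⁻⁸·9.846×10⁹/0.830.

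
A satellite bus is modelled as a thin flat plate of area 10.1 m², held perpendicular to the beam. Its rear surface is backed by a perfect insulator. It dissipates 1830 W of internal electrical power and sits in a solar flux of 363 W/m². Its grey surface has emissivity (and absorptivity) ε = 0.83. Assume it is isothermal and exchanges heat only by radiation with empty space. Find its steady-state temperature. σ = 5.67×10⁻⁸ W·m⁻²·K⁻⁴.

At steady state, absorbed solar power + internal power = radiated power.
Absorbed: α·S·A_cross = 0.83·363·10.10 = 3043 W (cross-section A).
Total input = 3043 + 1830 = 4873 W.
Radiated: εσ·A_surf·T⁴ with A_surf = A = 10.10 m².
T⁴ = 4873/(0.83·5.67×10⁻⁸·10.10) = 1.025×10¹⁰ K⁴.

T ≈ 318 K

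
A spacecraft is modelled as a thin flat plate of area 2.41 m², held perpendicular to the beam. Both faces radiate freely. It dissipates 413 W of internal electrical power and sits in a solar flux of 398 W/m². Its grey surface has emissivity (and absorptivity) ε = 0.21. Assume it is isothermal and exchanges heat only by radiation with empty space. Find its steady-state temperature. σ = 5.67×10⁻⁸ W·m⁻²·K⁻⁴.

T ≈ 322 K

At steady state, absorbed solar power + internal power = radiated power.
Absorbed: α·S·A_cross = 0.21·398·2.410 = 201.4 W (cross-section A).
Total input = 201.4 + 413 = 614.4 W.
Radiated: εσ·A_surf·T⁴ with A_surf = 2A = 4.820 m².
T⁴ = 614.4/(0.21·5.67×10⁻⁸·4.820) = 1.071×10¹⁰ K⁴.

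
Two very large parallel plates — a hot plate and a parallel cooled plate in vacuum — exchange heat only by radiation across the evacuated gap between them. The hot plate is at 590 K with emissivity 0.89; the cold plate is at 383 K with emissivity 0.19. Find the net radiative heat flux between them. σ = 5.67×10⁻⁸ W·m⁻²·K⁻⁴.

q ≈ 1050 W/m²

For two infinite grey parallel plates, q = σ(T₁⁴ − T₂⁴)/(1/ε₁ + 1/ε₂ − 1).
T₁⁴ − T₂⁴ = 1.212×10¹¹ − 2.152×10¹⁰ = 9.966×10¹⁰ K⁴.
1/ε₁ + 1/ε₂ − 1 = 1.124 + 5.263 − 1 = 5.387.
q = 5.67×10⁻⁸ × 9.966×10¹⁰ / 5.387.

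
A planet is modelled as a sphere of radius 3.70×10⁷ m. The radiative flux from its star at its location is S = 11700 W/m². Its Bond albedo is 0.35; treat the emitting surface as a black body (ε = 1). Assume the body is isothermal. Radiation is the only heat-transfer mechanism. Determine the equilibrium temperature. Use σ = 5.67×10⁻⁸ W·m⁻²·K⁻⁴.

T ≈ 428 K

At equilibrium, absorbed power = emitted power.
Absorbing cross-section = πr² = 4.301×10¹⁵ m²; emitting surface = 4πr² = 1.720×10¹⁶ m² (ratio 4).
(1−a)S·A_cross = εσ·A_surf·T⁴  ⇒  T⁴ = (1−a)S/(4σ).
T⁴ = 0.650·11700/(4·5.67×10⁻⁸) = 3.353×10¹⁰ K⁴.
T = (3.353×10¹⁰)^(1/4).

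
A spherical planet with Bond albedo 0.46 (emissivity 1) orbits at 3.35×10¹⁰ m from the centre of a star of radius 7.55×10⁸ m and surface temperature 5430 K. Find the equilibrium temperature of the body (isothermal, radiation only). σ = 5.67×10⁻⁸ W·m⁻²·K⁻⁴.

The star's surface emits σT_*⁴; at distance d the flux is S = σT_*⁴(R_*/d)².
S = 5.67×10⁻⁸·(5430)⁴·(7.55×10⁸/3.35×10¹⁰)² = 25040 W/m².
For an isothermal sphere T⁴ = (1−a)S/(4σ) = 5.961×10¹⁰ K⁴.

T ≈ 494 K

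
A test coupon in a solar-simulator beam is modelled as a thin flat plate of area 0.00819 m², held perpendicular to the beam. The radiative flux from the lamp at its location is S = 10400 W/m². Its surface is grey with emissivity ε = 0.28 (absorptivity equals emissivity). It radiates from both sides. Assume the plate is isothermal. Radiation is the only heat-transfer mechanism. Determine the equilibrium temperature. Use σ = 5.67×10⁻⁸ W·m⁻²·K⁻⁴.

At equilibrium, absorbed power = emitted power.
Absorbing cross-section = A = 0.008190 m²; emitting surface = 2A = 0.01638 m² (ratio 2).
εS·A_cross = εσ·A_surf·T⁴  ⇒  T⁴ = S/(2σ)   (ε cancels).
T⁴ = 10400/(2·5.67×10⁻⁸) = 9.171×10¹⁰ K⁴.
T = (9.171×10¹⁰)^(1/4).

T ≈ 550 K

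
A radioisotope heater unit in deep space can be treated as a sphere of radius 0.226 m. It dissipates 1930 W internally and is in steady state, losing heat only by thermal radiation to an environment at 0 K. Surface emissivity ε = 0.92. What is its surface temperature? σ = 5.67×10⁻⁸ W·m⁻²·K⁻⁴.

Steady state: internal power = radiated power, P = εσA T⁴.
Radiating area A = 4πr² = 0.6418 m².
T⁴ = P/(εσA) = 1930/(0.92·5.67×10⁻⁸·0.6418) = 5.764×10¹⁰ K⁴.
T = (5.764×10¹⁰)^(1/4).

T ≈ 490 K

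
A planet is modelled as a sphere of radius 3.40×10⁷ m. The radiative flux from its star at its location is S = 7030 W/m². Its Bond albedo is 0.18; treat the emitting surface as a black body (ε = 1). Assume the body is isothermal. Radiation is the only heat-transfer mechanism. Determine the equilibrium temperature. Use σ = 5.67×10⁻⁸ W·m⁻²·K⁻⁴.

At equilibrium, absorbed power = emitted power.
Absorbing cross-section = πr² = 3.632×10¹⁵ m²; emitting surface = 4πr² = 1.453×10¹⁶ m² (ratio 4).
(1−a)S·A_cross = εσ·A_surf·T⁴  ⇒  T⁴ = (1−a)S/(4σ).
T⁴ = 0.820·7030/(4·5.67×10⁻⁸) = 2.542×10¹⁰ K⁴.
T = (2.542×10¹⁰)^(1/4).

T ≈ 399 K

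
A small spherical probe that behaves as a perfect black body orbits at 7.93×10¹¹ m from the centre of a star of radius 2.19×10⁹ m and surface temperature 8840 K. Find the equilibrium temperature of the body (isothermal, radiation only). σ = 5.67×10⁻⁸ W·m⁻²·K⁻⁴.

The star's surface emits σT_*⁴; at distance d the flux is S = σT_*⁴(R_*/d)².
S = 5.67×10⁻⁸·(8840)⁴·(2.19×10⁹/7.93×10¹¹)² = 2641 W/m².
For an isothermal sphere T⁴ = (1−a)S/(4σ) = 1.164×10¹⁰ K⁴.

T ≈ 328 K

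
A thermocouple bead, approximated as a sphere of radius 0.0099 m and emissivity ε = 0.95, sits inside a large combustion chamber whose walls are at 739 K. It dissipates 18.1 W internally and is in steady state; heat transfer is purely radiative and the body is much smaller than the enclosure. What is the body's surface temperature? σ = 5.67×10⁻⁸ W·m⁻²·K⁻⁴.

For a small grey body in a large enclosure, net radiated power = εσA(T⁴ − T_w⁴).
Steady state: P = εσA(T⁴ − T_w⁴) with A = 4πr² = 0.001232 m².
T⁴ = P/(εσA) + T_w⁴ = 18.1/(0.95·5.67×10⁻⁸·0.001232) + (739)⁴
    = 2.728×10¹¹ + 2.982×10¹¹ = 5.711×10¹¹ K⁴.

T ≈ 869 K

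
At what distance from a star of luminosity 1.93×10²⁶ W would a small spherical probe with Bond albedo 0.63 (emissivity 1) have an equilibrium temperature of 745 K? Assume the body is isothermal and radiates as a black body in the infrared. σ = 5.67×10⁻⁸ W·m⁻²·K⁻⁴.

d ≈ 9.02×10⁹ m

For an isothermal black-emitting sphere, (1−a)S·πr² = σ·4πr²·T⁴ ⇒ S = 4σT⁴/(1−a).
S = 4·5.67×10⁻⁸·(745)⁴/0.370 = 1.888×10⁵ W/m².
Flux falls as S = L/(4πd²), so d = √(L/(4πS)) = √(1.93×10²⁶/(4π·1.888×10⁵)).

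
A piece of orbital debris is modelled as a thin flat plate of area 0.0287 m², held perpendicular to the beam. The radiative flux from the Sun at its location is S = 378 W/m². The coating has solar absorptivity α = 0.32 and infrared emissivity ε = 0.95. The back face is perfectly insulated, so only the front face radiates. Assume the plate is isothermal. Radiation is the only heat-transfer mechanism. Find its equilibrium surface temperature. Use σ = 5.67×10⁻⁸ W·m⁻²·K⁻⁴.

T ≈ 218 K

At equilibrium, absorbed power = emitted power.
Absorbing cross-section = A = 0.02870 m²; emitting surface = A = 0.02870 m² (ratio 1).
αS·A_cross = εσ·A_surf·T⁴  ⇒  T⁴ = αS/(ε·1σ).
T⁴ = 0.320·378/(0.95·1·5.67×10⁻⁸) = 2.246×10⁹ K⁴.
T = (2.246×10⁹)^(1/4).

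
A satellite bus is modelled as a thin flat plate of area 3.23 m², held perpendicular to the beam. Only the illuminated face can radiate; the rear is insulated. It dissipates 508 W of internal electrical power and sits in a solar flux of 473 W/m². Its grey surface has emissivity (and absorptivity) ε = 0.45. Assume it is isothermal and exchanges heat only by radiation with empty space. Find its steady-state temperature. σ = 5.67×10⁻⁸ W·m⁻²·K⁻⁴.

At steady state, absorbed solar power + internal power = radiated power.
Absorbed: α·S·A_cross = 0.45·473·3.230 = 687.5 W (cross-section A).
Total input = 687.5 + 508 = 1196 W.
Radiated: εσ·A_surf·T⁴ with A_surf = A = 3.230 m².
T⁴ = 1196/(0.45·5.67×10⁻⁸·3.230) = 1.451×10¹⁰ K⁴.

T ≈ 347 K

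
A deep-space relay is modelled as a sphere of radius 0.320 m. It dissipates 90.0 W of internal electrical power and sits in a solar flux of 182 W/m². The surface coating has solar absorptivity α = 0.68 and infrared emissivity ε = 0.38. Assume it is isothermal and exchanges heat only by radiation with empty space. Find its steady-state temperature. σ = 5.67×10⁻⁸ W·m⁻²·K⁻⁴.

At steady state, absorbed solar power + internal power = radiated power.
Absorbed: α·S·A_cross = 0.68·182·0.3217 = 39.81 W (cross-section πr²).
Total input = 39.81 + 90.0 = 129.8 W.
Radiated: εσ·A_surf·T⁴ with A_surf = 4πr² = 1.287 m².
T⁴ = 129.8/(0.38·5.67×10⁻⁸·1.287) = 4.682×10⁹ K⁴.

T ≈ 262 K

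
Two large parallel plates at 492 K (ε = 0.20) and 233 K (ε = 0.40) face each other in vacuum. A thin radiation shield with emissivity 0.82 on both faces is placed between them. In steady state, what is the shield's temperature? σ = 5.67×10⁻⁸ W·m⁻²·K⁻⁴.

In steady state the net flux on the hot side equals that on the cold side.
σ(T₁⁴−T_s⁴)/D₁ = σ(T_s⁴−T₂⁴)/D₂, with D₁ = 1/ε₁+1/ε_s−1 = 5.220, D₂ = 1/ε_s+1/ε₂−1 = 2.720.
Solve for T_s⁴: T_s⁴ = (D₂·T₁⁴ + D₁·T₂⁴)/(D₁+D₂) = 2.201×10¹⁰ K⁴.

T_s ≈ 385 K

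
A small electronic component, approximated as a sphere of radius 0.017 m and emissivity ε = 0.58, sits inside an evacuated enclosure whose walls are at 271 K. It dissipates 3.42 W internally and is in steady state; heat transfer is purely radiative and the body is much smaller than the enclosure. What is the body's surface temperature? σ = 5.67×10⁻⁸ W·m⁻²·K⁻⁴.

T ≈ 429 K

For a small grey body in a large enclosure, net radiated power = εσA(T⁴ − T_w⁴).
Steady state: P = εσA(T⁴ − T_w⁴) with A = 4πr² = 0.003632 m².
T⁴ = P/(εσA) + T_w⁴ = 3.42/(0.58·5.67×10⁻⁸·0.003632) + (271)⁴
    = 2.864×10¹⁰ + 5.394×10⁹ = 3.403×10¹⁰ K⁴.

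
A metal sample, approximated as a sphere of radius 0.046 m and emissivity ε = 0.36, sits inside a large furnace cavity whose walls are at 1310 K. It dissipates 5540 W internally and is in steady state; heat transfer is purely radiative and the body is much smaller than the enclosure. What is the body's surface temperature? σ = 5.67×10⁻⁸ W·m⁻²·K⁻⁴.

T ≈ 1900 K

For a small grey body in a large enclosure, net radiated power = εσA(T⁴ − T_w⁴).
Steady state: P = εσA(T⁴ − T_w⁴) with A = 4πr² = 0.02659 m².
T⁴ = P/(εσA) + T_w⁴ = 5540/(0.36·5.67×10⁻⁸·0.02659) + (1310)⁴
    = 1.021×10¹³ + 2.945×10¹² = 1.315×10¹³ K⁴.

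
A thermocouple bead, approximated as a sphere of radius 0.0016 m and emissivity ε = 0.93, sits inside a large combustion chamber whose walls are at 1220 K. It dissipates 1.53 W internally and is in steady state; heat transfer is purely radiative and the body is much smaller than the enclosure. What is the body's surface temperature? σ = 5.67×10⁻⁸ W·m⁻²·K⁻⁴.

For a small grey body in a large enclosure, net radiated power = εσA(T⁴ − T_w⁴).
Steady state: P = εσA(T⁴ − T_w⁴) with A = 4πr² = 3.217×10⁻⁵ m².
T⁴ = P/(εσA) + T_w⁴ = 1.53/(0.93·5.67×10⁻⁸·3.217×10⁻⁵) + (1220)⁴
    = 9.019×10¹¹ + 2.215×10¹² = 3.117×10¹² K⁴.

T ≈ 1330 K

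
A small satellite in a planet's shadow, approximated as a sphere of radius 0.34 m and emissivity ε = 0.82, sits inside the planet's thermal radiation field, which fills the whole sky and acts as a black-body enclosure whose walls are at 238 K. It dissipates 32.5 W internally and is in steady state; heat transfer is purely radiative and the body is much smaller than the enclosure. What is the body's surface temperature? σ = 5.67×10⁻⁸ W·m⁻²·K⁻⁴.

T ≈ 246 K

For a small grey body in a large enclosure, net radiated power = εσA(T⁴ − T_w⁴).
Steady state: P = εσA(T⁴ − T_w⁴) with A = 4πr² = 1.453 m².
T⁴ = P/(εσA) + T_w⁴ = 32.5/(0.82·5.67×10⁻⁸·1.453) + (238)⁴
    = 4.812×10⁸ + 3.209×10⁹ = 3.690×10⁹ K⁴.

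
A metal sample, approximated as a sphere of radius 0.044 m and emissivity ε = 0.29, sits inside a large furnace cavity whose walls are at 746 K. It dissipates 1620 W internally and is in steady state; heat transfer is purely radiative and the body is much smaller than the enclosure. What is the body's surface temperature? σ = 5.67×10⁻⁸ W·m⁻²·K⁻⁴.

For a small grey body in a large enclosure, net radiated power = εσA(T⁴ − T_w⁴).
Steady state: P = εσA(T⁴ − T_w⁴) with A = 4πr² = 0.02433 m².
T⁴ = P/(εσA) + T_w⁴ = 1620/(0.29·5.67×10⁻⁸·0.02433) + (746)⁴
    = 4.050×10¹² + 3.097×10¹¹ = 4.359×10¹² K⁴.

T ≈ 1440 K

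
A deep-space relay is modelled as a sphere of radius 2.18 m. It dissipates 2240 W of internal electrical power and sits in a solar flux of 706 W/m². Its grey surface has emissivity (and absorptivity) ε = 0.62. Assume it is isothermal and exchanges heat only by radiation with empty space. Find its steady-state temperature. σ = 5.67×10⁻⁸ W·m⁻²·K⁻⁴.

T ≈ 254 K

At steady state, absorbed solar power + internal power = radiated power.
Absorbed: α·S·A_cross = 0.62·706·14.93 = 6535 W (cross-section πr²).
Total input = 6535 + 2240 = 8775 W.
Radiated: εσ·A_surf·T⁴ with A_surf = 4πr² = 59.72 m².
T⁴ = 8775/(0.62·5.67×10⁻⁸·59.72) = 4.180×10⁹ K⁴.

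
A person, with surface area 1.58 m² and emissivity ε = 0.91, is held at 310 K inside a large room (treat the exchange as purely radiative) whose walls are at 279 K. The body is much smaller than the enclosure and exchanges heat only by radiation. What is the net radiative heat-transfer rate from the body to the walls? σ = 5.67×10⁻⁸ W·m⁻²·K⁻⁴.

P_net ≈ 259 W

For a small grey body in a large enclosure: P_net = εσA(T_body⁴ − T_wall⁴).
A = 1.58 m²; T_body⁴ − T_wall⁴ = 9.235×10⁹ − 6.059×10⁹ = 3.176×10⁹ K⁴.
|P_net| = 0.91·5.67×10⁻⁸·1.580·3.176×10⁹.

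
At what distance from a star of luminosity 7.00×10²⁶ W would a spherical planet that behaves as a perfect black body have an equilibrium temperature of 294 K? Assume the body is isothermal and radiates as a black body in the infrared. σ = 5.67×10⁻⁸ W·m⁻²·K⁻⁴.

d ≈ 1.81×10¹¹ m

For an isothermal black-emitting sphere, (1−a)S·πr² = σ·4πr²·T⁴ ⇒ S = 4σT⁴/(1−a).
S = 4·5.67×10⁻⁸·(294)⁴/1.00 = 1694 W/m².
Flux falls as S = L/(4πd²), so d = √(L/(4πS)) = √(7.00×10²⁶/(4π·1694)).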